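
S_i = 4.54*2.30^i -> [4.54, 10.44, 24.02, 55.24, 127.05]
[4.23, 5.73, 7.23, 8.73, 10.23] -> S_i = 4.23 + 1.50*i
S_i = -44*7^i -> [-44, -308, -2156, -15092, -105644]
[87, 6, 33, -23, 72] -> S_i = Random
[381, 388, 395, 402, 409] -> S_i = 381 + 7*i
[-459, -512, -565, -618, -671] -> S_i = -459 + -53*i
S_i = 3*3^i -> [3, 9, 27, 81, 243]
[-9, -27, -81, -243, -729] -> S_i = -9*3^i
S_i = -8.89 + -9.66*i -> [-8.89, -18.55, -28.21, -37.87, -47.53]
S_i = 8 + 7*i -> [8, 15, 22, 29, 36]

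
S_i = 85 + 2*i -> [85, 87, 89, 91, 93]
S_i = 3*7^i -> [3, 21, 147, 1029, 7203]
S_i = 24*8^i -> [24, 192, 1536, 12288, 98304]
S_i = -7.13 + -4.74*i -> [-7.13, -11.87, -16.61, -21.35, -26.09]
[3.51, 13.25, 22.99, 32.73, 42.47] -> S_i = 3.51 + 9.74*i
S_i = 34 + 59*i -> [34, 93, 152, 211, 270]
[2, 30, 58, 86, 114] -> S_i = 2 + 28*i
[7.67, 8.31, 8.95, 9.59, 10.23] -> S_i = 7.67 + 0.64*i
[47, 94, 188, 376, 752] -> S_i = 47*2^i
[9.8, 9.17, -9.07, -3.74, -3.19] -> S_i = Random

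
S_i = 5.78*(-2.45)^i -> [5.78, -14.16, 34.69, -85.0, 208.25]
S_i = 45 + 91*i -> [45, 136, 227, 318, 409]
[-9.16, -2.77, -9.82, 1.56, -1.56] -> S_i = Random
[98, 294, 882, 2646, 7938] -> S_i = 98*3^i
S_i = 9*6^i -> [9, 54, 324, 1944, 11664]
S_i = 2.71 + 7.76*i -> [2.71, 10.47, 18.23, 25.99, 33.75]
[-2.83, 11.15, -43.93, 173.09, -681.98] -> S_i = -2.83*(-3.94)^i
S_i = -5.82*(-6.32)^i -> [-5.82, 36.78, -232.46, 1469.18, -9285.2]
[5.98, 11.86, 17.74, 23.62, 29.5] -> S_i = 5.98 + 5.88*i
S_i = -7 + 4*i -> [-7, -3, 1, 5, 9]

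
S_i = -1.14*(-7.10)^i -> [-1.14, 8.09, -57.47, 408.02, -2896.93]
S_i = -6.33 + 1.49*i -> [-6.33, -4.84, -3.35, -1.86, -0.37]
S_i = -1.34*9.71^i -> [-1.34, -13.01, -126.34, -1226.77, -11911.92]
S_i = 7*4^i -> [7, 28, 112, 448, 1792]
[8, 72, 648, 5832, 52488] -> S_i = 8*9^i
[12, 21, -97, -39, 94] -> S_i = Random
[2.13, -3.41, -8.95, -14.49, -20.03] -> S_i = 2.13 + -5.54*i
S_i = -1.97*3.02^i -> [-1.97, -5.95, -17.97, -54.26, -163.87]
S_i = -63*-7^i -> [-63, 441, -3087, 21609, -151263]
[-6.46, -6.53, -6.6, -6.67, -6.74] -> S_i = -6.46 + -0.07*i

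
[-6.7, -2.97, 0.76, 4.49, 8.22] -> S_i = -6.70 + 3.73*i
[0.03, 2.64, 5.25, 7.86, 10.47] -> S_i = 0.03 + 2.61*i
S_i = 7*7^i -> [7, 49, 343, 2401, 16807]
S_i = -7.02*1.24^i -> [-7.02, -8.7, -10.79, -13.38, -16.6]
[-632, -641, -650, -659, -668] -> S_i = -632 + -9*i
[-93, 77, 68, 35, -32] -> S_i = Random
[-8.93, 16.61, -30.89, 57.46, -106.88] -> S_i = -8.93*(-1.86)^i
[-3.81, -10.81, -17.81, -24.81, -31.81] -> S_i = -3.81 + -7.00*i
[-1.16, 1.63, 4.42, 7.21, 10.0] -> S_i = -1.16 + 2.79*i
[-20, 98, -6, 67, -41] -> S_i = Random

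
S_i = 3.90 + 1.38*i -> [3.9, 5.28, 6.66, 8.04, 9.42]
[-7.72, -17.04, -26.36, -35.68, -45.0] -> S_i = -7.72 + -9.32*i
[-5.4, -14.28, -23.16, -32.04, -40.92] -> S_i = -5.40 + -8.88*i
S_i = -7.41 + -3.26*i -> [-7.41, -10.67, -13.93, -17.19, -20.45]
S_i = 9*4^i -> [9, 36, 144, 576, 2304]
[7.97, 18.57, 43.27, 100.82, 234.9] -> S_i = 7.97*2.33^i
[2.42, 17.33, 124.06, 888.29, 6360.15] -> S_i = 2.42*7.16^i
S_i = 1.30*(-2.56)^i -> [1.3, -3.33, 8.52, -21.81, 55.83]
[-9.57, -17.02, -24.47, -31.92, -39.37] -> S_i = -9.57 + -7.45*i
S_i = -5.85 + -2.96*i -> [-5.85, -8.81, -11.77, -14.73, -17.69]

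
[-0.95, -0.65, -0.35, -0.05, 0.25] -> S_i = -0.95 + 0.30*i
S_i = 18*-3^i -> [18, -54, 162, -486, 1458]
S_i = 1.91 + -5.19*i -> [1.91, -3.28, -8.47, -13.66, -18.85]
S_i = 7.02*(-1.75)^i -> [7.02, -12.28, 21.5, -37.62, 65.84]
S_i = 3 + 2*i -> [3, 5, 7, 9, 11]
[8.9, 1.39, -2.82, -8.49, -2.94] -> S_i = Random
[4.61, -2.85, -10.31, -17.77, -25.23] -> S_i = 4.61 + -7.46*i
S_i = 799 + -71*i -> [799, 728, 657, 586, 515]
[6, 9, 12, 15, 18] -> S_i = 6 + 3*i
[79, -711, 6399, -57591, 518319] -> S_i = 79*-9^i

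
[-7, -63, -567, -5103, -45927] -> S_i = -7*9^i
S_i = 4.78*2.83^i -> [4.78, 13.53, 38.28, 108.34, 306.6]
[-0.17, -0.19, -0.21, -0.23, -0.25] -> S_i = -0.17 + -0.02*i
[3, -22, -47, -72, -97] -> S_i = 3 + -25*i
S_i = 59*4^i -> [59, 236, 944, 3776, 15104]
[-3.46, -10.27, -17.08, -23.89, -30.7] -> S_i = -3.46 + -6.81*i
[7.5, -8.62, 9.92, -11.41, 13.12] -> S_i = 7.50*(-1.15)^i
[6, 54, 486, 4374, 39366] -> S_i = 6*9^i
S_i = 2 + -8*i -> [2, -6, -14, -22, -30]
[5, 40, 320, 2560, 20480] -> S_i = 5*8^i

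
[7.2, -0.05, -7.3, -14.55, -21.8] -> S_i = 7.20 + -7.25*i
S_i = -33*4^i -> [-33, -132, -528, -2112, -8448]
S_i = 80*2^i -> [80, 160, 320, 640, 1280]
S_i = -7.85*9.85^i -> [-7.85, -77.32, -761.63, -7502.02, -73894.92]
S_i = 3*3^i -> [3, 9, 27, 81, 243]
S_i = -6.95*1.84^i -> [-6.95, -12.79, -23.53, -43.3, -79.66]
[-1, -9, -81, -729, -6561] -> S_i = -1*9^i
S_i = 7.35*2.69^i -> [7.35, 19.77, 53.19, 143.07, 384.85]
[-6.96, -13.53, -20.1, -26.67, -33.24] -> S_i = -6.96 + -6.57*i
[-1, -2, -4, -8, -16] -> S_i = -1*2^i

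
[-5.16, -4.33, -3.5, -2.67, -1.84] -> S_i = -5.16 + 0.83*i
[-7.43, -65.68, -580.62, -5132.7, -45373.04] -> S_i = -7.43*8.84^i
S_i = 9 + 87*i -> [9, 96, 183, 270, 357]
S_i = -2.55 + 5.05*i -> [-2.55, 2.5, 7.55, 12.6, 17.65]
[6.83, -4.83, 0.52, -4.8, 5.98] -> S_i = Random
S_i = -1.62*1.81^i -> [-1.62, -2.93, -5.31, -9.61, -17.39]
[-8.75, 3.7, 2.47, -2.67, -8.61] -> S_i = Random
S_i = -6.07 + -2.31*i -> [-6.07, -8.38, -10.69, -13.0, -15.31]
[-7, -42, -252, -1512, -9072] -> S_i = -7*6^i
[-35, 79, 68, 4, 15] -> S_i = Random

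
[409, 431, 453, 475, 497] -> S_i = 409 + 22*i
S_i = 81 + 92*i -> [81, 173, 265, 357, 449]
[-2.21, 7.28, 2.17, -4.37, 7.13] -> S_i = Random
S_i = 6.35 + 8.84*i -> [6.35, 15.19, 24.03, 32.87, 41.71]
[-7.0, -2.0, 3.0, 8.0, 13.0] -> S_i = -7.00 + 5.00*i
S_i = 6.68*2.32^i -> [6.68, 15.5, 35.95, 83.41, 193.52]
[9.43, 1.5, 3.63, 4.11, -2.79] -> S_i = Random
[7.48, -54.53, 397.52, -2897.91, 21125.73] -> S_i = 7.48*(-7.29)^i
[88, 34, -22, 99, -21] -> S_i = Random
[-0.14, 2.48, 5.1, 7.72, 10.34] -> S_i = -0.14 + 2.62*i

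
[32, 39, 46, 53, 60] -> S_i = 32 + 7*i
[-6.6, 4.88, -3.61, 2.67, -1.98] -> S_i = -6.60*(-0.74)^i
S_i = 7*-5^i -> [7, -35, 175, -875, 4375]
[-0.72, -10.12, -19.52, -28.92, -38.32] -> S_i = -0.72 + -9.40*i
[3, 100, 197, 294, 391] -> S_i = 3 + 97*i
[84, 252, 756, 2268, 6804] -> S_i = 84*3^i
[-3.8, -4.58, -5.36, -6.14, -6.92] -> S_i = -3.80 + -0.78*i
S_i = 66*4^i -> [66, 264, 1056, 4224, 16896]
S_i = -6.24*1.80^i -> [-6.24, -11.23, -20.22, -36.39, -65.51]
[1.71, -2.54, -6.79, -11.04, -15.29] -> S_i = 1.71 + -4.25*i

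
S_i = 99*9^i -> [99, 891, 8019, 72171, 649539]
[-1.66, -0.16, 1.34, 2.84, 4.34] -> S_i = -1.66 + 1.50*i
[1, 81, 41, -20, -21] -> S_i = Random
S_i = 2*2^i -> [2, 4, 8, 16, 32]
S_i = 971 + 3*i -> [971, 974, 977, 980, 983]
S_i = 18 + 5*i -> [18, 23, 28, 33, 38]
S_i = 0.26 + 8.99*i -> [0.26, 9.25, 18.24, 27.23, 36.22]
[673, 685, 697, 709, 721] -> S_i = 673 + 12*i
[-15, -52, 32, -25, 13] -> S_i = Random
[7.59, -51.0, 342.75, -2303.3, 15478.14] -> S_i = 7.59*(-6.72)^i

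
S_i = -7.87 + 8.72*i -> [-7.87, 0.85, 9.57, 18.29, 27.01]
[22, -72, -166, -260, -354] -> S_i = 22 + -94*i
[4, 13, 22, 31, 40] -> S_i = 4 + 9*i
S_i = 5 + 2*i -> [5, 7, 9, 11, 13]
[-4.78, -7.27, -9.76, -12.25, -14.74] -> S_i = -4.78 + -2.49*i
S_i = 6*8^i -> [6, 48, 384, 3072, 24576]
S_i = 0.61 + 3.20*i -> [0.61, 3.81, 7.01, 10.21, 13.41]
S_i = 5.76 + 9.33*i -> [5.76, 15.09, 24.42, 33.75, 43.08]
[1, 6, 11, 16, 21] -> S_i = 1 + 5*i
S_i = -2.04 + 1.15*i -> [-2.04, -0.89, 0.26, 1.41, 2.56]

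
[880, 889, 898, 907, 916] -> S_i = 880 + 9*i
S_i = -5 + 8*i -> [-5, 3, 11, 19, 27]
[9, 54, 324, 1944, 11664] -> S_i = 9*6^i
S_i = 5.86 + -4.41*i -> [5.86, 1.45, -2.96, -7.37, -11.78]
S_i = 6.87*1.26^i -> [6.87, 8.66, 10.91, 13.74, 17.32]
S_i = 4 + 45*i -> [4, 49, 94, 139, 184]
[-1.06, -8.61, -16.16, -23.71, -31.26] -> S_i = -1.06 + -7.55*i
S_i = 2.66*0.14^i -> [2.66, 0.37, 0.05, 0.01, 0.0]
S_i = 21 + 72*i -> [21, 93, 165, 237, 309]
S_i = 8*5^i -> [8, 40, 200, 1000, 5000]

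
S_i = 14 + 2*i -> [14, 16, 18, 20, 22]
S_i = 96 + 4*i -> [96, 100, 104, 108, 112]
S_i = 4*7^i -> [4, 28, 196, 1372, 9604]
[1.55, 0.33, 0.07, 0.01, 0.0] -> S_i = 1.55*0.21^i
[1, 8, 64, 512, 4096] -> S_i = 1*8^i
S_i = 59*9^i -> [59, 531, 4779, 43011, 387099]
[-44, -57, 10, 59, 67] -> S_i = Random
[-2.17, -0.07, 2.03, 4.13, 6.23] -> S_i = -2.17 + 2.10*i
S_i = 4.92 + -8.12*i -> [4.92, -3.2, -11.32, -19.44, -27.56]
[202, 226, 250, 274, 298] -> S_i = 202 + 24*i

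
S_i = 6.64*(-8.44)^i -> [6.64, -56.04, 472.99, -3992.04, 33692.86]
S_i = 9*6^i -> [9, 54, 324, 1944, 11664]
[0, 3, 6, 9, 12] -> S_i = 0 + 3*i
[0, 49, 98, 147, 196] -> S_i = 0 + 49*i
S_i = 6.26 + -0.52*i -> [6.26, 5.74, 5.22, 4.7, 4.18]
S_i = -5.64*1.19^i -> [-5.64, -6.71, -7.99, -9.5, -11.31]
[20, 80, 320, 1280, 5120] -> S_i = 20*4^i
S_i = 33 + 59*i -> [33, 92, 151, 210, 269]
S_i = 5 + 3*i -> [5, 8, 11, 14, 17]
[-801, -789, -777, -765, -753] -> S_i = -801 + 12*i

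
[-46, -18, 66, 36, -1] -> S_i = Random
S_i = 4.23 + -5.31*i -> [4.23, -1.08, -6.39, -11.7, -17.01]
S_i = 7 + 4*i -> [7, 11, 15, 19, 23]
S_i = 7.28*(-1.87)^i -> [7.28, -13.61, 25.46, -47.61, 89.02]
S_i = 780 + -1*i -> [780, 779, 778, 777, 776]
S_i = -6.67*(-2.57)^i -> [-6.67, 17.14, -44.05, 113.22, -290.98]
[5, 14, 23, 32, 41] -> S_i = 5 + 9*i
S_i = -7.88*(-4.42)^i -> [-7.88, 34.83, -153.95, 680.44, -3007.57]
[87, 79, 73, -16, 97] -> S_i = Random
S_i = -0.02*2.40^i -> [-0.02, -0.05, -0.12, -0.28, -0.66]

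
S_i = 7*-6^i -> [7, -42, 252, -1512, 9072]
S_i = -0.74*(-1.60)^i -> [-0.74, 1.18, -1.89, 3.03, -4.85]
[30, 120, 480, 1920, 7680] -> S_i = 30*4^i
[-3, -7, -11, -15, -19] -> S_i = -3 + -4*i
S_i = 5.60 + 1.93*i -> [5.6, 7.53, 9.46, 11.39, 13.32]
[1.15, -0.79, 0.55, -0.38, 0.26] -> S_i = 1.15*(-0.69)^i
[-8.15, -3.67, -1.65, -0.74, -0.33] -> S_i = -8.15*0.45^i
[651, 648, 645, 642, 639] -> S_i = 651 + -3*i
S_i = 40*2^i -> [40, 80, 160, 320, 640]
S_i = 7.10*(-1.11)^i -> [7.1, -7.88, 8.75, -9.71, 10.78]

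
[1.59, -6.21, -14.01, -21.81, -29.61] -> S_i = 1.59 + -7.80*i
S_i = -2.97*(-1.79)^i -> [-2.97, 5.32, -9.52, 17.03, -30.49]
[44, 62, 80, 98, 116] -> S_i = 44 + 18*i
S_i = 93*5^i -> [93, 465, 2325, 11625, 58125]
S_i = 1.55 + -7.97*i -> [1.55, -6.42, -14.39, -22.36, -30.33]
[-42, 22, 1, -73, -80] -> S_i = Random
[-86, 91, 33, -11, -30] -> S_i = Random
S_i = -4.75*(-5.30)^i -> [-4.75, 25.18, -133.43, 707.17, -3747.98]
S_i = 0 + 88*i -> [0, 88, 176, 264, 352]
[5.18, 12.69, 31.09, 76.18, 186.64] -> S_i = 5.18*2.45^i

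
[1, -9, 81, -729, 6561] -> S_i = 1*-9^i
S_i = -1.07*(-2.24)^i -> [-1.07, 2.4, -5.37, 12.03, -26.94]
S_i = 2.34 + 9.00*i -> [2.34, 11.34, 20.34, 29.34, 38.34]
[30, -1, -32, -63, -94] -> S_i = 30 + -31*i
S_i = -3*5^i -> [-3, -15, -75, -375, -1875]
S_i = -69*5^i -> [-69, -345, -1725, -8625, -43125]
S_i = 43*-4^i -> [43, -172, 688, -2752, 11008]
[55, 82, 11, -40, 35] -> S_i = Random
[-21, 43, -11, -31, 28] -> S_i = Random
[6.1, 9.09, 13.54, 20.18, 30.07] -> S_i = 6.10*1.49^i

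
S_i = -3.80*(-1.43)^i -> [-3.8, 5.43, -7.77, 11.11, -15.89]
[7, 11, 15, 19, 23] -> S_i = 7 + 4*i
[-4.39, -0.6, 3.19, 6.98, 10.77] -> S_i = -4.39 + 3.79*i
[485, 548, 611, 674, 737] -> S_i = 485 + 63*i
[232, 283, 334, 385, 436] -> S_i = 232 + 51*i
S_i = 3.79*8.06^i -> [3.79, 30.55, 246.21, 1984.47, 15994.82]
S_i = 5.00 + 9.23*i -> [5.0, 14.23, 23.46, 32.69, 41.92]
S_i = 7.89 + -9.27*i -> [7.89, -1.38, -10.65, -19.92, -29.19]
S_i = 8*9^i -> [8, 72, 648, 5832, 52488]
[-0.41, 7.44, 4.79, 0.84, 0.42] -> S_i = Random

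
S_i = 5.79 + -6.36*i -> [5.79, -0.57, -6.93, -13.29, -19.65]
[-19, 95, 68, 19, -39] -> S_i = Random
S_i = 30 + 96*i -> [30, 126, 222, 318, 414]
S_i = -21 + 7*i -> [-21, -14, -7, 0, 7]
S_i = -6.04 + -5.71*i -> [-6.04, -11.75, -17.46, -23.17, -28.88]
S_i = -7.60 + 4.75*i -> [-7.6, -2.85, 1.9, 6.65, 11.4]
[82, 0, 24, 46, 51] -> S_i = Random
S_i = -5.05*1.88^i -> [-5.05, -9.49, -17.85, -33.56, -63.08]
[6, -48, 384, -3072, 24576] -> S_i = 6*-8^i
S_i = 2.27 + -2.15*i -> [2.27, 0.12, -2.03, -4.18, -6.33]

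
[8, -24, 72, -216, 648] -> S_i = 8*-3^i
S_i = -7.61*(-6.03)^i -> [-7.61, 45.89, -276.71, 1668.54, -10061.3]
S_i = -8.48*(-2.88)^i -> [-8.48, 24.42, -70.34, 202.57, -583.4]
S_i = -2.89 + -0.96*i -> [-2.89, -3.85, -4.81, -5.77, -6.73]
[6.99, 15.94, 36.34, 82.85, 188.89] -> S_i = 6.99*2.28^i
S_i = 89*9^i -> [89, 801, 7209, 64881, 583929]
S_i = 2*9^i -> [2, 18, 162, 1458, 13122]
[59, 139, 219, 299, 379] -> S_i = 59 + 80*i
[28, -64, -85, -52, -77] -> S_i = Random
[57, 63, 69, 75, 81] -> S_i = 57 + 6*i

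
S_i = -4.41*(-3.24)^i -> [-4.41, 14.29, -46.29, 149.99, -485.98]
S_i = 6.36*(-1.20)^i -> [6.36, -7.63, 9.16, -10.99, 13.19]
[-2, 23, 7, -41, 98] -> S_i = Random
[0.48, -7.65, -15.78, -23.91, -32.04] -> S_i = 0.48 + -8.13*i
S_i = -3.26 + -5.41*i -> [-3.26, -8.67, -14.08, -19.49, -24.9]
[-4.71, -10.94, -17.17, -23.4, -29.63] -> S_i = -4.71 + -6.23*i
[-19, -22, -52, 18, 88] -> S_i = Random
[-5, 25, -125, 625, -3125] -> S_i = -5*-5^i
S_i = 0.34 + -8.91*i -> [0.34, -8.57, -17.48, -26.39, -35.3]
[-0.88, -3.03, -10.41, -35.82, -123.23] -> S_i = -0.88*3.44^i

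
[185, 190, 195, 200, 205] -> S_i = 185 + 5*i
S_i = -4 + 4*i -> [-4, 0, 4, 8, 12]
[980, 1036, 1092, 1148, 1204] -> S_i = 980 + 56*i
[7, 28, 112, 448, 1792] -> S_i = 7*4^i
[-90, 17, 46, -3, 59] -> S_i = Random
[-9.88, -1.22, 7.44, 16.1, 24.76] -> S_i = -9.88 + 8.66*i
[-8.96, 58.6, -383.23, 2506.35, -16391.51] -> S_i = -8.96*(-6.54)^i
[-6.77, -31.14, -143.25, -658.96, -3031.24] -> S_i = -6.77*4.60^i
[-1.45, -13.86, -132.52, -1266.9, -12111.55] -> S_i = -1.45*9.56^i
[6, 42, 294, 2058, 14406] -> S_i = 6*7^i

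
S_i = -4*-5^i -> [-4, 20, -100, 500, -2500]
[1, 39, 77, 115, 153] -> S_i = 1 + 38*i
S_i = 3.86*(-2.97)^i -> [3.86, -11.46, 34.05, -101.12, 300.34]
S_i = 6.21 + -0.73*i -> [6.21, 5.48, 4.75, 4.02, 3.29]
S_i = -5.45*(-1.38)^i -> [-5.45, 7.52, -10.38, 14.32, -19.77]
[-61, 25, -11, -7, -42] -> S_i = Random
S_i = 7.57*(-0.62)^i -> [7.57, -4.69, 2.91, -1.8, 1.12]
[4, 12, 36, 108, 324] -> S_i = 4*3^i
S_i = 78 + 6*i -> [78, 84, 90, 96, 102]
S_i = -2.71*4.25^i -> [-2.71, -11.52, -48.95, -208.03, -884.15]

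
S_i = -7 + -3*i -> [-7, -10, -13, -16, -19]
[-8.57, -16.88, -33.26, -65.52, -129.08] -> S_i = -8.57*1.97^i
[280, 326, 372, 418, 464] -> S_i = 280 + 46*i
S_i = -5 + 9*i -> [-5, 4, 13, 22, 31]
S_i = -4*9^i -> [-4, -36, -324, -2916, -26244]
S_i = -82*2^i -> [-82, -164, -328, -656, -1312]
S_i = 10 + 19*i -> [10, 29, 48, 67, 86]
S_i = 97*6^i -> [97, 582, 3492, 20952, 125712]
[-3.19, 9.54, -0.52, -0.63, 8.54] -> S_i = Random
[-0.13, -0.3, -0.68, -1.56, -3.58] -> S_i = -0.13*2.29^i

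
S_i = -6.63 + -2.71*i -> [-6.63, -9.34, -12.05, -14.76, -17.47]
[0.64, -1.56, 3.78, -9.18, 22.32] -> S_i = 0.64*(-2.43)^i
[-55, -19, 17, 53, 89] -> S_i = -55 + 36*i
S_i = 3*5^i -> [3, 15, 75, 375, 1875]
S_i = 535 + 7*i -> [535, 542, 549, 556, 563]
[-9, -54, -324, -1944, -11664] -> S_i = -9*6^i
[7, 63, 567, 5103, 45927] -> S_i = 7*9^i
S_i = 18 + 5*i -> [18, 23, 28, 33, 38]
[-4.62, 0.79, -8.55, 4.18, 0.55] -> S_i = Random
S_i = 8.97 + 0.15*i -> [8.97, 9.12, 9.27, 9.42, 9.57]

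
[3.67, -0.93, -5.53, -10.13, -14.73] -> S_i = 3.67 + -4.60*i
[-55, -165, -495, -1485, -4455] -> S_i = -55*3^i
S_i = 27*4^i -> [27, 108, 432, 1728, 6912]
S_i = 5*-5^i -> [5, -25, 125, -625, 3125]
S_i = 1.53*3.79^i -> [1.53, 5.8, 21.98, 83.29, 315.68]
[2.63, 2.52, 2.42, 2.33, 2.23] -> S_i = 2.63*0.96^i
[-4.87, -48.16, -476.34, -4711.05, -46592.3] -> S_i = -4.87*9.89^i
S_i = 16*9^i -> [16, 144, 1296, 11664, 104976]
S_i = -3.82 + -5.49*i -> [-3.82, -9.31, -14.8, -20.29, -25.78]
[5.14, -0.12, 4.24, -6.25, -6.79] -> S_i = Random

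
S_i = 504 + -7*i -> [504, 497, 490, 483, 476]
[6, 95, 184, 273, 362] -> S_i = 6 + 89*i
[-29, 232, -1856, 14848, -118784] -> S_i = -29*-8^i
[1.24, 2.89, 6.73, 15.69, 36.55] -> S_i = 1.24*2.33^i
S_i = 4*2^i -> [4, 8, 16, 32, 64]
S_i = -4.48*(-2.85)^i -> [-4.48, 12.77, -36.39, 103.71, -295.57]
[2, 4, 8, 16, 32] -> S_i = 2*2^i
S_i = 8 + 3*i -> [8, 11, 14, 17, 20]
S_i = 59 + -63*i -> [59, -4, -67, -130, -193]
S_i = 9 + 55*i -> [9, 64, 119, 174, 229]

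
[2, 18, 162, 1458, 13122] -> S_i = 2*9^i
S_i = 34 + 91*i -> [34, 125, 216, 307, 398]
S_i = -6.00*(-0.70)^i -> [-6.0, 4.2, -2.94, 2.06, -1.44]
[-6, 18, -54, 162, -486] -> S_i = -6*-3^i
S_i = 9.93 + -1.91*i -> [9.93, 8.02, 6.11, 4.2, 2.29]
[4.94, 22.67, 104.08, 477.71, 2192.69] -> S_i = 4.94*4.59^i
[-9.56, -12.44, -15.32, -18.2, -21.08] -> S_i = -9.56 + -2.88*i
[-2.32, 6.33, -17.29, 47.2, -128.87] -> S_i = -2.32*(-2.73)^i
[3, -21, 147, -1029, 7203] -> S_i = 3*-7^i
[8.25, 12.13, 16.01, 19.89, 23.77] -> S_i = 8.25 + 3.88*i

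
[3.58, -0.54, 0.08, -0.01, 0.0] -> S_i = 3.58*(-0.15)^i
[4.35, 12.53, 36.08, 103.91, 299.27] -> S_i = 4.35*2.88^i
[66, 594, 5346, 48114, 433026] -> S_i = 66*9^i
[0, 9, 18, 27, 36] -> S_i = 0 + 9*i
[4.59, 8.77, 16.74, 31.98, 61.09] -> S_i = 4.59*1.91^i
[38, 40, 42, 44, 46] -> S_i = 38 + 2*i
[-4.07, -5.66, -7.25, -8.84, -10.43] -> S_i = -4.07 + -1.59*i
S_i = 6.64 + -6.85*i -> [6.64, -0.21, -7.06, -13.91, -20.76]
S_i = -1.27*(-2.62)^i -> [-1.27, 3.33, -8.72, 22.84, -59.84]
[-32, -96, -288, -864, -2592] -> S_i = -32*3^i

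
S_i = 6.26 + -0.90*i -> [6.26, 5.36, 4.46, 3.56, 2.66]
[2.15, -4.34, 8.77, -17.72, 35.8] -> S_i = 2.15*(-2.02)^i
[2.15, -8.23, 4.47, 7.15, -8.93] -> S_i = Random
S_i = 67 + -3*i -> [67, 64, 61, 58, 55]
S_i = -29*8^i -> [-29, -232, -1856, -14848, -118784]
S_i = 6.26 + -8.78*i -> [6.26, -2.52, -11.3, -20.08, -28.86]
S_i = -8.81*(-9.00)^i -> [-8.81, 79.29, -713.61, 6422.49, -57802.41]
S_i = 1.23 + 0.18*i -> [1.23, 1.41, 1.59, 1.77, 1.95]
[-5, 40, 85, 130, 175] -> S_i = -5 + 45*i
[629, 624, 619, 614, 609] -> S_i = 629 + -5*i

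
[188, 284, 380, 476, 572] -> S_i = 188 + 96*i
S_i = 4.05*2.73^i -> [4.05, 11.06, 30.18, 82.4, 224.96]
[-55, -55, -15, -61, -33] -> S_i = Random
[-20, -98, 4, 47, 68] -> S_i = Random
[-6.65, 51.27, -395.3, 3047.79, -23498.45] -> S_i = -6.65*(-7.71)^i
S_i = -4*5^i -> [-4, -20, -100, -500, -2500]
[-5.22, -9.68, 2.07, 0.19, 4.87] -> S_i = Random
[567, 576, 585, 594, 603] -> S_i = 567 + 9*i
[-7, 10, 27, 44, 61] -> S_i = -7 + 17*i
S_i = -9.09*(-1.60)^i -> [-9.09, 14.54, -23.27, 37.23, -59.57]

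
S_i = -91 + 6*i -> [-91, -85, -79, -73, -67]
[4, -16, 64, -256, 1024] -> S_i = 4*-4^i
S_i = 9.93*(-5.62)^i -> [9.93, -55.81, 313.63, -1762.62, 9905.91]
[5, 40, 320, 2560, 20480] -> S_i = 5*8^i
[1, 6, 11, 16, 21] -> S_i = 1 + 5*i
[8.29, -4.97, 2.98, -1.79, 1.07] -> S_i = 8.29*(-0.60)^i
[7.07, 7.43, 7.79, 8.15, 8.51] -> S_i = 7.07 + 0.36*i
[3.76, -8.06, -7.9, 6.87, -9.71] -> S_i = Random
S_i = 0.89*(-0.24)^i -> [0.89, -0.21, 0.05, -0.01, 0.0]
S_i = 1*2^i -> [1, 2, 4, 8, 16]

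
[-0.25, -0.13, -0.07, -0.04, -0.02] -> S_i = -0.25*0.53^i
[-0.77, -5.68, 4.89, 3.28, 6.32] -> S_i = Random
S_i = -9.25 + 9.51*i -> [-9.25, 0.26, 9.77, 19.28, 28.79]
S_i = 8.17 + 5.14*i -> [8.17, 13.31, 18.45, 23.59, 28.73]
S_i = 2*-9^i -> [2, -18, 162, -1458, 13122]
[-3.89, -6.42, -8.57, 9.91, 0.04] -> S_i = Random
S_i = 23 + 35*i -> [23, 58, 93, 128, 163]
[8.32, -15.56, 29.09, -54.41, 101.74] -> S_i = 8.32*(-1.87)^i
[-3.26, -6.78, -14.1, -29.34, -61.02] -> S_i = -3.26*2.08^i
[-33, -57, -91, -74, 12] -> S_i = Random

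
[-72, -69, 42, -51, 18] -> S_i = Random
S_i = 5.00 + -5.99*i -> [5.0, -0.99, -6.98, -12.97, -18.96]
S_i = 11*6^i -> [11, 66, 396, 2376, 14256]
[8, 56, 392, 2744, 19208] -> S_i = 8*7^i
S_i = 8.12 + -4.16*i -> [8.12, 3.96, -0.2, -4.36, -8.52]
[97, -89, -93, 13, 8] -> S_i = Random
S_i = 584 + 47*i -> [584, 631, 678, 725, 772]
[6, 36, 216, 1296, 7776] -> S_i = 6*6^i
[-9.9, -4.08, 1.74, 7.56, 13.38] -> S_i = -9.90 + 5.82*i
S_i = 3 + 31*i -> [3, 34, 65, 96, 127]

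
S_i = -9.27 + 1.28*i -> [-9.27, -7.99, -6.71, -5.43, -4.15]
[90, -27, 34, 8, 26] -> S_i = Random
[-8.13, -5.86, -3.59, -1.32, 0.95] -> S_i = -8.13 + 2.27*i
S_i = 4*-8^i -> [4, -32, 256, -2048, 16384]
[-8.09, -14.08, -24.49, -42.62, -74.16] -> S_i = -8.09*1.74^i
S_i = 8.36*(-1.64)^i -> [8.36, -13.71, 22.49, -36.88, 60.48]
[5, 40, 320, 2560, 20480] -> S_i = 5*8^i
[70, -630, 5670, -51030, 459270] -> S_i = 70*-9^i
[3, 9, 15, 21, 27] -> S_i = 3 + 6*i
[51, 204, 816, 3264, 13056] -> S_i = 51*4^i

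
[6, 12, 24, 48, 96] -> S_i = 6*2^i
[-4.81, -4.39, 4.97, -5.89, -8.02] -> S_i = Random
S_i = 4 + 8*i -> [4, 12, 20, 28, 36]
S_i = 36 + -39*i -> [36, -3, -42, -81, -120]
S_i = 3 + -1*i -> [3, 2, 1, 0, -1]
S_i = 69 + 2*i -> [69, 71, 73, 75, 77]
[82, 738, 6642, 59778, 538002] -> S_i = 82*9^i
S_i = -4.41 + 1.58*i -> [-4.41, -2.83, -1.25, 0.33, 1.91]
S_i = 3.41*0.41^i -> [3.41, 1.4, 0.57, 0.24, 0.1]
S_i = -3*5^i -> [-3, -15, -75, -375, -1875]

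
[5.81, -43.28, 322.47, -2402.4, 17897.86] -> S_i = 5.81*(-7.45)^i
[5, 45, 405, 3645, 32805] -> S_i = 5*9^i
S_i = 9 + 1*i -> [9, 10, 11, 12, 13]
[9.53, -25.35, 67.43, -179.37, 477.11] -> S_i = 9.53*(-2.66)^i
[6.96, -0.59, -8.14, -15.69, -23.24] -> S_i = 6.96 + -7.55*i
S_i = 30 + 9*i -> [30, 39, 48, 57, 66]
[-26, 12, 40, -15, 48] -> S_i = Random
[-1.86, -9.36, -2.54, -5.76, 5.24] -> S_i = Random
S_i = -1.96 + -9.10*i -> [-1.96, -11.06, -20.16, -29.26, -38.36]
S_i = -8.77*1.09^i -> [-8.77, -9.56, -10.42, -11.36, -12.38]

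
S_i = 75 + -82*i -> [75, -7, -89, -171, -253]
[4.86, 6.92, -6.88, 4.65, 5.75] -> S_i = Random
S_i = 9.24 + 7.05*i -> [9.24, 16.29, 23.34, 30.39, 37.44]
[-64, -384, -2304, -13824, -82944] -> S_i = -64*6^i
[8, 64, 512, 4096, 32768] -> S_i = 8*8^i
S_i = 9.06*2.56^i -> [9.06, 23.19, 59.38, 152.0, 389.12]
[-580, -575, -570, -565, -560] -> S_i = -580 + 5*i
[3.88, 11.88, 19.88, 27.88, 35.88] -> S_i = 3.88 + 8.00*i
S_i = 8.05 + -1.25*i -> [8.05, 6.8, 5.55, 4.3, 3.05]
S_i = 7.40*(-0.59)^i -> [7.4, -4.37, 2.58, -1.52, 0.9]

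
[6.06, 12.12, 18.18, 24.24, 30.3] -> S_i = 6.06 + 6.06*i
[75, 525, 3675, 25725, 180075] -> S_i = 75*7^i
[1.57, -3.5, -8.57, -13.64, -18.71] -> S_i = 1.57 + -5.07*i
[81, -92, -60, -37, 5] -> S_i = Random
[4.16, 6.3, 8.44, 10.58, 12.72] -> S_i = 4.16 + 2.14*i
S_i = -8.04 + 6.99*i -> [-8.04, -1.05, 5.94, 12.93, 19.92]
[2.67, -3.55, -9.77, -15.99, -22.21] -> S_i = 2.67 + -6.22*i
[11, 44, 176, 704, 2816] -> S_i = 11*4^i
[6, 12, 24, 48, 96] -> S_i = 6*2^i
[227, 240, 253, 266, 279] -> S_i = 227 + 13*i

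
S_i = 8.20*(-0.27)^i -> [8.2, -2.21, 0.6, -0.16, 0.04]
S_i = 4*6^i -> [4, 24, 144, 864, 5184]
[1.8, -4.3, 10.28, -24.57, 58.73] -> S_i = 1.80*(-2.39)^i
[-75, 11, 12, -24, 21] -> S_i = Random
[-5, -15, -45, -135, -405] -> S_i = -5*3^i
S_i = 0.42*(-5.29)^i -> [0.42, -2.22, 11.75, -62.18, 328.91]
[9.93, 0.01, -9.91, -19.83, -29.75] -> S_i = 9.93 + -9.92*i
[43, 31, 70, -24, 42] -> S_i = Random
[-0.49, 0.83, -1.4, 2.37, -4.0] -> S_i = -0.49*(-1.69)^i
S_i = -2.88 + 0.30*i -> [-2.88, -2.58, -2.28, -1.98, -1.68]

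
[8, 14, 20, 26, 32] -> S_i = 8 + 6*i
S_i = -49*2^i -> [-49, -98, -196, -392, -784]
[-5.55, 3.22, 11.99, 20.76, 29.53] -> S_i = -5.55 + 8.77*i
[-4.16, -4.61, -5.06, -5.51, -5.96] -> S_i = -4.16 + -0.45*i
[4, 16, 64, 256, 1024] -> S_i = 4*4^i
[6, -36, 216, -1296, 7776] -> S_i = 6*-6^i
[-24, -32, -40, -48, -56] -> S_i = -24 + -8*i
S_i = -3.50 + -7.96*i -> [-3.5, -11.46, -19.42, -27.38, -35.34]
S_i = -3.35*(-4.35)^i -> [-3.35, 14.57, -63.39, 275.75, -1199.5]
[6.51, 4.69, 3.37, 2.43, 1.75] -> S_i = 6.51*0.72^i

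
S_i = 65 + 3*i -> [65, 68, 71, 74, 77]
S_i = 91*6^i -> [91, 546, 3276, 19656, 117936]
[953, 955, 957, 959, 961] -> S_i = 953 + 2*i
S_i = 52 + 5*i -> [52, 57, 62, 67, 72]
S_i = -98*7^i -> [-98, -686, -4802, -33614, -235298]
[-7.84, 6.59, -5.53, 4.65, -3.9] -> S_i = -7.84*(-0.84)^i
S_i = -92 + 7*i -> [-92, -85, -78, -71, -64]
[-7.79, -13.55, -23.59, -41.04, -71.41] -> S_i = -7.79*1.74^i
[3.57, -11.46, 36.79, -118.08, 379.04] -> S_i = 3.57*(-3.21)^i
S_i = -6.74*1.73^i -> [-6.74, -11.66, -20.17, -34.9, -60.37]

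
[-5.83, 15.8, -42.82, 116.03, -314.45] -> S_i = -5.83*(-2.71)^i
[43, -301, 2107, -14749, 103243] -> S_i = 43*-7^i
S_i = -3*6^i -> [-3, -18, -108, -648, -3888]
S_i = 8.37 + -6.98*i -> [8.37, 1.39, -5.59, -12.57, -19.55]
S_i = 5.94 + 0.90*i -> [5.94, 6.84, 7.74, 8.64, 9.54]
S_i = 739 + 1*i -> [739, 740, 741, 742, 743]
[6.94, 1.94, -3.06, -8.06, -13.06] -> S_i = 6.94 + -5.00*i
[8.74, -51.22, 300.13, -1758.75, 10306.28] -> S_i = 8.74*(-5.86)^i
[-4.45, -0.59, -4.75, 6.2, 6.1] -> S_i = Random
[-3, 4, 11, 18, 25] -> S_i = -3 + 7*i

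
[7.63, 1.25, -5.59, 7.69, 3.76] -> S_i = Random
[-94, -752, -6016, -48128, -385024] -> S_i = -94*8^i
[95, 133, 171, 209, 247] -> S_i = 95 + 38*i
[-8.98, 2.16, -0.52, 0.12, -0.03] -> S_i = -8.98*(-0.24)^i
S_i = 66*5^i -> [66, 330, 1650, 8250, 41250]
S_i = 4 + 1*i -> [4, 5, 6, 7, 8]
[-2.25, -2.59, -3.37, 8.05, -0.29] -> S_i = Random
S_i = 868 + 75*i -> [868, 943, 1018, 1093, 1168]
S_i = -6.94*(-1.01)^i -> [-6.94, 7.01, -7.08, 7.15, -7.22]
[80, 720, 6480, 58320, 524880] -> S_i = 80*9^i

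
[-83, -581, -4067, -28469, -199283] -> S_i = -83*7^i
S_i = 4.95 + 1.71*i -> [4.95, 6.66, 8.37, 10.08, 11.79]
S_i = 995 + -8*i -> [995, 987, 979, 971, 963]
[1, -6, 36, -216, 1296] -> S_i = 1*-6^i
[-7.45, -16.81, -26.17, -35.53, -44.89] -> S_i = -7.45 + -9.36*i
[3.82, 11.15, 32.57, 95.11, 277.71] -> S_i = 3.82*2.92^i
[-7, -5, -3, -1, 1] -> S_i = -7 + 2*i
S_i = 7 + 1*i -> [7, 8, 9, 10, 11]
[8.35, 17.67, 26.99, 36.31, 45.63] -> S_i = 8.35 + 9.32*i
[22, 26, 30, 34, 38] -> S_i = 22 + 4*i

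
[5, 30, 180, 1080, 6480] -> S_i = 5*6^i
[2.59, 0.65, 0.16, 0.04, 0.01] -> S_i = 2.59*0.25^i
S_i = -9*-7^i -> [-9, 63, -441, 3087, -21609]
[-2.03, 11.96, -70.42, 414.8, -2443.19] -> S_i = -2.03*(-5.89)^i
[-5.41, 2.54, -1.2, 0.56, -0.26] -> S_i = -5.41*(-0.47)^i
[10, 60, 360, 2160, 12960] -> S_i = 10*6^i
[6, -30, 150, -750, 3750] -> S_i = 6*-5^i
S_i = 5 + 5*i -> [5, 10, 15, 20, 25]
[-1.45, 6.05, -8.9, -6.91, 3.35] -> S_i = Random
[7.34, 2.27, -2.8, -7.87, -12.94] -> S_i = 7.34 + -5.07*i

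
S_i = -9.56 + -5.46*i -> [-9.56, -15.02, -20.48, -25.94, -31.4]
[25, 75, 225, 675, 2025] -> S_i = 25*3^i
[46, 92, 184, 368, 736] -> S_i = 46*2^i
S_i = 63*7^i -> [63, 441, 3087, 21609, 151263]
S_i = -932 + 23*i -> [-932, -909, -886, -863, -840]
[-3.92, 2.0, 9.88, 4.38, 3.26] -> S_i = Random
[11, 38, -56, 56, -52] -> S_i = Random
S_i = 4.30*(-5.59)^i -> [4.3, -24.04, 134.37, -751.11, 4198.71]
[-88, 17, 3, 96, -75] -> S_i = Random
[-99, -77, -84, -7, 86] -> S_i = Random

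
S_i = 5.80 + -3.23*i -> [5.8, 2.57, -0.66, -3.89, -7.12]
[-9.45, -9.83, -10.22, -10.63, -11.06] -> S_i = -9.45*1.04^i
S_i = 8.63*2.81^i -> [8.63, 24.25, 68.14, 191.48, 538.07]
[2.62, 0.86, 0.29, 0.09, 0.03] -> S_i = 2.62*0.33^i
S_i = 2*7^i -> [2, 14, 98, 686, 4802]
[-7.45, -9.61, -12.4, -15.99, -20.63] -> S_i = -7.45*1.29^i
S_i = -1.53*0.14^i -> [-1.53, -0.21, -0.03, -0.0, -0.0]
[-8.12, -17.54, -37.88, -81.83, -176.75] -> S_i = -8.12*2.16^i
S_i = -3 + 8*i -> [-3, 5, 13, 21, 29]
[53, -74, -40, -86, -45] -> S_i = Random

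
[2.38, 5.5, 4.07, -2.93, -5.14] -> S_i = Random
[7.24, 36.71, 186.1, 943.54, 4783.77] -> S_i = 7.24*5.07^i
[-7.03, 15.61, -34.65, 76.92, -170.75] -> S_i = -7.03*(-2.22)^i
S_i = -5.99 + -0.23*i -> [-5.99, -6.22, -6.45, -6.68, -6.91]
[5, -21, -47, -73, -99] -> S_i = 5 + -26*i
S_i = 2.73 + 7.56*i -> [2.73, 10.29, 17.85, 25.41, 32.97]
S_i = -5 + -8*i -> [-5, -13, -21, -29, -37]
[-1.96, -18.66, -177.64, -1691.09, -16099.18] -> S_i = -1.96*9.52^i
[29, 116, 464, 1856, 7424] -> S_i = 29*4^i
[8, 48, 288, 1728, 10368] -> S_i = 8*6^i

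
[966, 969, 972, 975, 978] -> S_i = 966 + 3*i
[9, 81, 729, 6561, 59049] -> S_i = 9*9^i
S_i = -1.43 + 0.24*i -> [-1.43, -1.19, -0.95, -0.71, -0.47]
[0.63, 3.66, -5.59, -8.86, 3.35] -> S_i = Random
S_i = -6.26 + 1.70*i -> [-6.26, -4.56, -2.86, -1.16, 0.54]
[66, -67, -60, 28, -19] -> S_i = Random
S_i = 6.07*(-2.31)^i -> [6.07, -14.02, 32.39, -74.82, 172.84]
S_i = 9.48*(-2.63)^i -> [9.48, -24.93, 65.57, -172.45, 453.56]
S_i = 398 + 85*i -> [398, 483, 568, 653, 738]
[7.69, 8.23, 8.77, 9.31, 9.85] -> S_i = 7.69 + 0.54*i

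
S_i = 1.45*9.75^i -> [1.45, 14.14, 137.84, 1343.95, 13103.47]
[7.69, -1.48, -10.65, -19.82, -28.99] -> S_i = 7.69 + -9.17*i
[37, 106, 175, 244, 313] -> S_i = 37 + 69*i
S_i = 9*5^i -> [9, 45, 225, 1125, 5625]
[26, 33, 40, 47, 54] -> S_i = 26 + 7*i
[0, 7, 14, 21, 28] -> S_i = 0 + 7*i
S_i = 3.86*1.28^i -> [3.86, 4.94, 6.32, 8.1, 10.36]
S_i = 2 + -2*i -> [2, 0, -2, -4, -6]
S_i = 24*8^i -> [24, 192, 1536, 12288, 98304]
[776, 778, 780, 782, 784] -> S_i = 776 + 2*i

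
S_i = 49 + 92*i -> [49, 141, 233, 325, 417]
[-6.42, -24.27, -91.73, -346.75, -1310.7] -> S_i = -6.42*3.78^i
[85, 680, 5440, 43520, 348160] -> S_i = 85*8^i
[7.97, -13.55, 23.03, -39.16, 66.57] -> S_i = 7.97*(-1.70)^i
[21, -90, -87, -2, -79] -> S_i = Random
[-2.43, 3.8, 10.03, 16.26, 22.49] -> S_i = -2.43 + 6.23*i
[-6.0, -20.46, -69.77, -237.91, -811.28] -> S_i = -6.00*3.41^i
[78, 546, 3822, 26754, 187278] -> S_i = 78*7^i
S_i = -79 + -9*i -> [-79, -88, -97, -106, -115]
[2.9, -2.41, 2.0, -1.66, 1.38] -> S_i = 2.90*(-0.83)^i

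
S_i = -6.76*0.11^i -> [-6.76, -0.74, -0.08, -0.01, -0.0]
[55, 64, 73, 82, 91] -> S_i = 55 + 9*i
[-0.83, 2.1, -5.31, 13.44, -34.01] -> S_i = -0.83*(-2.53)^i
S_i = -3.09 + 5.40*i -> [-3.09, 2.31, 7.71, 13.11, 18.51]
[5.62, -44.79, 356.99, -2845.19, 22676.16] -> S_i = 5.62*(-7.97)^i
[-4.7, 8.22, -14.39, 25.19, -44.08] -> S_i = -4.70*(-1.75)^i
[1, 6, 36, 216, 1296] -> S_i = 1*6^i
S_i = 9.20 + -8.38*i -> [9.2, 0.82, -7.56, -15.94, -24.32]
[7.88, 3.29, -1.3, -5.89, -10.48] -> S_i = 7.88 + -4.59*i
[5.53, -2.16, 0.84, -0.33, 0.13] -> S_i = 5.53*(-0.39)^i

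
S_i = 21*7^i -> [21, 147, 1029, 7203, 50421]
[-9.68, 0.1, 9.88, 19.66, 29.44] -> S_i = -9.68 + 9.78*i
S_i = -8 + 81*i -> [-8, 73, 154, 235, 316]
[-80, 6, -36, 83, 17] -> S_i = Random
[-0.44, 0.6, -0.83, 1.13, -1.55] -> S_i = -0.44*(-1.37)^i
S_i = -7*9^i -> [-7, -63, -567, -5103, -45927]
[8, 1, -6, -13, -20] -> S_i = 8 + -7*i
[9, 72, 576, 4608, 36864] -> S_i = 9*8^i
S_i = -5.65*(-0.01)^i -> [-5.65, 0.06, -0.0, 0.0, -0.0]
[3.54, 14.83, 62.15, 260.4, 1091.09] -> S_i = 3.54*4.19^i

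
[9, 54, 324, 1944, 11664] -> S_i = 9*6^i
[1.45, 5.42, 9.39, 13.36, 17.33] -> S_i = 1.45 + 3.97*i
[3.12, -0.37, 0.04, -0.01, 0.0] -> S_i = 3.12*(-0.12)^i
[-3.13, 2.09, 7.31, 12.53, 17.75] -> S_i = -3.13 + 5.22*i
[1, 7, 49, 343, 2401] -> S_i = 1*7^i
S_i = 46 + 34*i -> [46, 80, 114, 148, 182]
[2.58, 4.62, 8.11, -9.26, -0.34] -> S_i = Random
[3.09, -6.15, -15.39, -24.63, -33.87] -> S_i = 3.09 + -9.24*i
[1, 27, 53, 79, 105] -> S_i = 1 + 26*i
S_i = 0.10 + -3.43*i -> [0.1, -3.33, -6.76, -10.19, -13.62]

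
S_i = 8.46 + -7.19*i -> [8.46, 1.27, -5.92, -13.11, -20.3]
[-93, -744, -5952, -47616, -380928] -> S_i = -93*8^i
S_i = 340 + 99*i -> [340, 439, 538, 637, 736]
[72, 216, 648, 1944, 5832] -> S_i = 72*3^i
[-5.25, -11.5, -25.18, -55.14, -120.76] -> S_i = -5.25*2.19^i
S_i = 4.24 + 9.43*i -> [4.24, 13.67, 23.1, 32.53, 41.96]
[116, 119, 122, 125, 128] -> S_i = 116 + 3*i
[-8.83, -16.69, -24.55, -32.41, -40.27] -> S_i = -8.83 + -7.86*i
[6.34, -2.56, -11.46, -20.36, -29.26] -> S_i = 6.34 + -8.90*i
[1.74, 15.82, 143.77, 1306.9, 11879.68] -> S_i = 1.74*9.09^i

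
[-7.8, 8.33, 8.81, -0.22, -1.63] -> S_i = Random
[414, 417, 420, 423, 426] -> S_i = 414 + 3*i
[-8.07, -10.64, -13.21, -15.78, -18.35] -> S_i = -8.07 + -2.57*i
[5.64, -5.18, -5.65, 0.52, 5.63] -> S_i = Random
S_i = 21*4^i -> [21, 84, 336, 1344, 5376]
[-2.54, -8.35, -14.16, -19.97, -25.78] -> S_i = -2.54 + -5.81*i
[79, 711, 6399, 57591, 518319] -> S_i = 79*9^i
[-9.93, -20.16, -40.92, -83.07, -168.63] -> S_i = -9.93*2.03^i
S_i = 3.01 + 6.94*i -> [3.01, 9.95, 16.89, 23.83, 30.77]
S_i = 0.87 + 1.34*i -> [0.87, 2.21, 3.55, 4.89, 6.23]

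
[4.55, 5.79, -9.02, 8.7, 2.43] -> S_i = Random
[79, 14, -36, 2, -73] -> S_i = Random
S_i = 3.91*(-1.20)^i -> [3.91, -4.69, 5.63, -6.76, 8.11]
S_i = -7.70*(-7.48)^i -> [-7.7, 57.6, -430.82, 3222.52, -24104.44]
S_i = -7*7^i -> [-7, -49, -343, -2401, -16807]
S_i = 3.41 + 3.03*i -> [3.41, 6.44, 9.47, 12.5, 15.53]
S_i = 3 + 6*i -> [3, 9, 15, 21, 27]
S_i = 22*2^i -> [22, 44, 88, 176, 352]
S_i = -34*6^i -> [-34, -204, -1224, -7344, -44064]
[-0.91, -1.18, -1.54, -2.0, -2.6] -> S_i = -0.91*1.30^i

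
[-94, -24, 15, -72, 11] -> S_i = Random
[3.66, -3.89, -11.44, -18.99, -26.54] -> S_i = 3.66 + -7.55*i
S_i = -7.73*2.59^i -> [-7.73, -20.02, -51.85, -134.3, -347.84]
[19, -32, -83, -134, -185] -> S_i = 19 + -51*i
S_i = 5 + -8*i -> [5, -3, -11, -19, -27]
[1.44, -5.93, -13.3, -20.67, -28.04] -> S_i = 1.44 + -7.37*i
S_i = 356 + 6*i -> [356, 362, 368, 374, 380]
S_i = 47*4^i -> [47, 188, 752, 3008, 12032]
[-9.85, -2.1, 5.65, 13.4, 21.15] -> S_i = -9.85 + 7.75*i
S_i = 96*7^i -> [96, 672, 4704, 32928, 230496]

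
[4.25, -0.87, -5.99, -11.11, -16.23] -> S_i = 4.25 + -5.12*i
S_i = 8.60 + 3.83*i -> [8.6, 12.43, 16.26, 20.09, 23.92]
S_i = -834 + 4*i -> [-834, -830, -826, -822, -818]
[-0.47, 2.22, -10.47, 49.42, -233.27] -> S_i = -0.47*(-4.72)^i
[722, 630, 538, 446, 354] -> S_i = 722 + -92*i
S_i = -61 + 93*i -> [-61, 32, 125, 218, 311]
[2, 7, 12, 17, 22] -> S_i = 2 + 5*i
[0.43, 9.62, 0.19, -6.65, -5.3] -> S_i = Random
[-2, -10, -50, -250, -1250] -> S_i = -2*5^i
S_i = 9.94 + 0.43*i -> [9.94, 10.37, 10.8, 11.23, 11.66]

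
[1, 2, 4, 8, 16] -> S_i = 1*2^i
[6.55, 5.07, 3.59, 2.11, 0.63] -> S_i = 6.55 + -1.48*i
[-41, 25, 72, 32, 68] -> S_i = Random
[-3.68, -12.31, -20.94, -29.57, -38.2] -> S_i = -3.68 + -8.63*i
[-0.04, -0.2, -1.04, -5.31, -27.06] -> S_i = -0.04*5.10^i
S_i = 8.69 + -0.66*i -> [8.69, 8.03, 7.37, 6.71, 6.05]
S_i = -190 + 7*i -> [-190, -183, -176, -169, -162]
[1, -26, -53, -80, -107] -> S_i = 1 + -27*i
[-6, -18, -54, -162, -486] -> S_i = -6*3^i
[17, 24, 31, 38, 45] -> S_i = 17 + 7*i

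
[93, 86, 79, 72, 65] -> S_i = 93 + -7*i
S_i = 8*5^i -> [8, 40, 200, 1000, 5000]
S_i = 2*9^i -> [2, 18, 162, 1458, 13122]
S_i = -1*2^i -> [-1, -2, -4, -8, -16]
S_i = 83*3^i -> [83, 249, 747, 2241, 6723]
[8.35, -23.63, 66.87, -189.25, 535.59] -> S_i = 8.35*(-2.83)^i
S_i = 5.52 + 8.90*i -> [5.52, 14.42, 23.32, 32.22, 41.12]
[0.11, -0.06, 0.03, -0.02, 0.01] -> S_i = 0.11*(-0.53)^i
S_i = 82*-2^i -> [82, -164, 328, -656, 1312]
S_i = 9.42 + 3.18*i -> [9.42, 12.6, 15.78, 18.96, 22.14]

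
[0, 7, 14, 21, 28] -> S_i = 0 + 7*i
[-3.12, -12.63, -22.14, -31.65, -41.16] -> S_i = -3.12 + -9.51*i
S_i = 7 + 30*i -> [7, 37, 67, 97, 127]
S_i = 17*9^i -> [17, 153, 1377, 12393, 111537]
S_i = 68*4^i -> [68, 272, 1088, 4352, 17408]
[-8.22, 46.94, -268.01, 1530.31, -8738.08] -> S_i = -8.22*(-5.71)^i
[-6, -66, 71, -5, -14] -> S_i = Random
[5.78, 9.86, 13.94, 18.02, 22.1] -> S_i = 5.78 + 4.08*i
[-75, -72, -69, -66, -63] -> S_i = -75 + 3*i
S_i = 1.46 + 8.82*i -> [1.46, 10.28, 19.1, 27.92, 36.74]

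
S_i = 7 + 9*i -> [7, 16, 25, 34, 43]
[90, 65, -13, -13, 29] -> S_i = Random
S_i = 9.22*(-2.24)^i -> [9.22, -20.65, 46.26, -103.63, 232.13]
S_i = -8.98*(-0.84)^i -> [-8.98, 7.54, -6.34, 5.32, -4.47]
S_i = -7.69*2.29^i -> [-7.69, -17.61, -40.33, -92.35, -211.48]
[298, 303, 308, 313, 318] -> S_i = 298 + 5*i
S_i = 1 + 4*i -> [1, 5, 9, 13, 17]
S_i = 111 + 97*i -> [111, 208, 305, 402, 499]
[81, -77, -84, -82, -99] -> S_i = Random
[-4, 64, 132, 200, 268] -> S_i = -4 + 68*i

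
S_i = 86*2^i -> [86, 172, 344, 688, 1376]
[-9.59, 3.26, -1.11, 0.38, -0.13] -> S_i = -9.59*(-0.34)^i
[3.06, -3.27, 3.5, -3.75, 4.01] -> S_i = 3.06*(-1.07)^i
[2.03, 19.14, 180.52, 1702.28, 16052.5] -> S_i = 2.03*9.43^i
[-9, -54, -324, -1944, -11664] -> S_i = -9*6^i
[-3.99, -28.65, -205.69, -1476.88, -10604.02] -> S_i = -3.99*7.18^i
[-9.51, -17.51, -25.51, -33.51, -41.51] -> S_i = -9.51 + -8.00*i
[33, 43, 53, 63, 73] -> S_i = 33 + 10*i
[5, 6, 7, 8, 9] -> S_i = 5 + 1*i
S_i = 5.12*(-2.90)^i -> [5.12, -14.85, 43.06, -124.87, 362.13]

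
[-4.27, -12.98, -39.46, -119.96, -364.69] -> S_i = -4.27*3.04^i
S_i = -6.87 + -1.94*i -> [-6.87, -8.81, -10.75, -12.69, -14.63]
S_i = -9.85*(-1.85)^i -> [-9.85, 18.22, -33.71, 62.37, -115.38]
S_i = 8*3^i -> [8, 24, 72, 216, 648]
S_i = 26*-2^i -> [26, -52, 104, -208, 416]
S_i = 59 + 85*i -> [59, 144, 229, 314, 399]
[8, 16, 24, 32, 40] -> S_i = 8 + 8*i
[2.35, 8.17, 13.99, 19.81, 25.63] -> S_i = 2.35 + 5.82*i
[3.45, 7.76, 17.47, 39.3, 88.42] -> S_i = 3.45*2.25^i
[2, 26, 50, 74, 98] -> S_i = 2 + 24*i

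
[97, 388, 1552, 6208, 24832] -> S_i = 97*4^i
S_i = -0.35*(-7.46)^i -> [-0.35, 2.61, -19.48, 145.31, -1083.99]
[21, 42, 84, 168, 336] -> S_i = 21*2^i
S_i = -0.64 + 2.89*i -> [-0.64, 2.25, 5.14, 8.03, 10.92]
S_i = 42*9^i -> [42, 378, 3402, 30618, 275562]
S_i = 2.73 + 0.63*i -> [2.73, 3.36, 3.99, 4.62, 5.25]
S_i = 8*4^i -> [8, 32, 128, 512, 2048]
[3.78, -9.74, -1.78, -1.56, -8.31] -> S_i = Random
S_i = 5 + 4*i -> [5, 9, 13, 17, 21]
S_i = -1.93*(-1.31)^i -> [-1.93, 2.53, -3.31, 4.34, -5.68]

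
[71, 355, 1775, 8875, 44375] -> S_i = 71*5^i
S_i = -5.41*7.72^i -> [-5.41, -41.77, -322.43, -2489.14, -19216.15]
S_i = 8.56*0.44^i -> [8.56, 3.77, 1.66, 0.73, 0.32]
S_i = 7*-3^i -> [7, -21, 63, -189, 567]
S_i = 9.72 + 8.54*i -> [9.72, 18.26, 26.8, 35.34, 43.88]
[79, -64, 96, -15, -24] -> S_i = Random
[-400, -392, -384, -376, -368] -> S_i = -400 + 8*i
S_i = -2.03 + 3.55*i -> [-2.03, 1.52, 5.07, 8.62, 12.17]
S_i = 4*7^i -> [4, 28, 196, 1372, 9604]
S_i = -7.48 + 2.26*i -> [-7.48, -5.22, -2.96, -0.7, 1.56]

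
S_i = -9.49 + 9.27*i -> [-9.49, -0.22, 9.05, 18.32, 27.59]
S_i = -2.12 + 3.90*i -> [-2.12, 1.78, 5.68, 9.58, 13.48]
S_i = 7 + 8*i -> [7, 15, 23, 31, 39]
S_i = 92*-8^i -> [92, -736, 5888, -47104, 376832]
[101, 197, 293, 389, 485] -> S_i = 101 + 96*i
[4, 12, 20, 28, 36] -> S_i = 4 + 8*i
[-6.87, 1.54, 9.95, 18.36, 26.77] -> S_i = -6.87 + 8.41*i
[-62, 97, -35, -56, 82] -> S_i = Random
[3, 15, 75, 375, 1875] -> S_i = 3*5^i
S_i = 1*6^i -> [1, 6, 36, 216, 1296]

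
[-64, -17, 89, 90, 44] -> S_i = Random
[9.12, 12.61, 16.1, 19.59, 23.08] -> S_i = 9.12 + 3.49*i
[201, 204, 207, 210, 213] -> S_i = 201 + 3*i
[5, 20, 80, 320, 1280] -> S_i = 5*4^i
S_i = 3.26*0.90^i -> [3.26, 2.93, 2.64, 2.38, 2.14]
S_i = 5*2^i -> [5, 10, 20, 40, 80]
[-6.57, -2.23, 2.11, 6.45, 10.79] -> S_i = -6.57 + 4.34*i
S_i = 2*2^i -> [2, 4, 8, 16, 32]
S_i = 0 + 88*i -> [0, 88, 176, 264, 352]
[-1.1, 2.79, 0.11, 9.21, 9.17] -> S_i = Random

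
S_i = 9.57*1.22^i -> [9.57, 11.68, 14.24, 17.38, 21.2]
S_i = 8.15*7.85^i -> [8.15, 63.98, 502.22, 3942.45, 30948.26]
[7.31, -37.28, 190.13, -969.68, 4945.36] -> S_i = 7.31*(-5.10)^i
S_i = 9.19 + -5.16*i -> [9.19, 4.03, -1.13, -6.29, -11.45]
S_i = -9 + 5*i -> [-9, -4, 1, 6, 11]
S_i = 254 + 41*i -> [254, 295, 336, 377, 418]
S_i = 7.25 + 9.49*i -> [7.25, 16.74, 26.23, 35.72, 45.21]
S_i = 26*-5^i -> [26, -130, 650, -3250, 16250]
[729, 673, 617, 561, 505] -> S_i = 729 + -56*i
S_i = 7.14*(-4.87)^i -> [7.14, -34.77, 169.34, -824.68, 4016.19]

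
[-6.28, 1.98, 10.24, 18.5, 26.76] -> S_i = -6.28 + 8.26*i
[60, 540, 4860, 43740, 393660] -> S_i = 60*9^i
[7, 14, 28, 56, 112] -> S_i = 7*2^i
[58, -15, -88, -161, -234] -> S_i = 58 + -73*i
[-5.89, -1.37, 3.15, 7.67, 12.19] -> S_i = -5.89 + 4.52*i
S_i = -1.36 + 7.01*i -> [-1.36, 5.65, 12.66, 19.67, 26.68]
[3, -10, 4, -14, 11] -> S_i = Random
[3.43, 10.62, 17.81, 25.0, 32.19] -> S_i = 3.43 + 7.19*i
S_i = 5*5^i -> [5, 25, 125, 625, 3125]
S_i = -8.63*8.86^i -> [-8.63, -76.46, -677.45, -6002.22, -53179.68]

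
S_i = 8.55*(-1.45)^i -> [8.55, -12.4, 17.98, -26.07, 37.8]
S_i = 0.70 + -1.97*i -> [0.7, -1.27, -3.24, -5.21, -7.18]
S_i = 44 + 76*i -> [44, 120, 196, 272, 348]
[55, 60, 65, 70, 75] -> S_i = 55 + 5*i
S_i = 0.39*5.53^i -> [0.39, 2.16, 11.93, 65.95, 364.72]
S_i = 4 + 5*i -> [4, 9, 14, 19, 24]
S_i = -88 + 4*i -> [-88, -84, -80, -76, -72]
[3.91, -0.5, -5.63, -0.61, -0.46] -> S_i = Random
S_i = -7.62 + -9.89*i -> [-7.62, -17.51, -27.4, -37.29, -47.18]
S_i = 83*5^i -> [83, 415, 2075, 10375, 51875]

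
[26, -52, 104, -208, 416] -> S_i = 26*-2^i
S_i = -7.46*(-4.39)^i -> [-7.46, 32.75, -143.77, 631.15, -2770.75]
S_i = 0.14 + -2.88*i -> [0.14, -2.74, -5.62, -8.5, -11.38]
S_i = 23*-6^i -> [23, -138, 828, -4968, 29808]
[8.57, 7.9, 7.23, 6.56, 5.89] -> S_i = 8.57 + -0.67*i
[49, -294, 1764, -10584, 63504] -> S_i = 49*-6^i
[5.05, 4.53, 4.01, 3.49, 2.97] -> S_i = 5.05 + -0.52*i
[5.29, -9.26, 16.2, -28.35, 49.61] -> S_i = 5.29*(-1.75)^i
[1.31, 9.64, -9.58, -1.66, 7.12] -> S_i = Random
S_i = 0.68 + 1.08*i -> [0.68, 1.76, 2.84, 3.92, 5.0]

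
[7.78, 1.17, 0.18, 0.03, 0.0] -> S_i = 7.78*0.15^i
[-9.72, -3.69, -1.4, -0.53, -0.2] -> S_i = -9.72*0.38^i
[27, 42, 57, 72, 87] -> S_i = 27 + 15*i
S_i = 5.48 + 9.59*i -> [5.48, 15.07, 24.66, 34.25, 43.84]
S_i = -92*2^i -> [-92, -184, -368, -736, -1472]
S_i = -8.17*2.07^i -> [-8.17, -16.91, -35.01, -72.47, -150.0]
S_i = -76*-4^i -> [-76, 304, -1216, 4864, -19456]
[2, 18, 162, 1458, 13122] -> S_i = 2*9^i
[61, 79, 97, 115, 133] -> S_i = 61 + 18*i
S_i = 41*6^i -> [41, 246, 1476, 8856, 53136]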